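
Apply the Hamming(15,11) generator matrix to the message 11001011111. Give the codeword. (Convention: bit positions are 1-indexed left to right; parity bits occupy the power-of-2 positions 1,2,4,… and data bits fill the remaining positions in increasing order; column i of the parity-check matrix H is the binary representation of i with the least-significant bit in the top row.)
Codeword c = d · G (mod 2), d = 11001011111:
  c[0] = d·G[:,0] = (11001011111)·(11011010101) mod 2 = 1+1+0+0+1+0+1+0+1+0+1 mod 2 = 0
  c[1] = d·G[:,1] = (11001011111)·(10110110011) mod 2 = 1+0+0+0+0+0+1+0+0+1+1 mod 2 = 0
  c[2] = d·G[:,2] = (11001011111)·(10000000000) mod 2 = 1+0+0+0+0+0+0+0+0+0+0 mod 2 = 1
  c[3] = d·G[:,3] = (11001011111)·(01110001111) mod 2 = 0+1+0+0+0+0+0+1+1+1+1 mod 2 = 1
  c[4] = d·G[:,4] = (11001011111)·(01000000000) mod 2 = 0+1+0+0+0+0+0+0+0+0+0 mod 2 = 1
  c[5] = d·G[:,5] = (11001011111)·(00100000000) mod 2 = 0+0+0+0+0+0+0+0+0+0+0 mod 2 = 0
  c[6] = d·G[:,6] = (11001011111)·(00010000000) mod 2 = 0+0+0+0+0+0+0+0+0+0+0 mod 2 = 0
  c[7] = d·G[:,7] = (11001011111)·(00001111111) mod 2 = 0+0+0+0+1+0+1+1+1+1+1 mod 2 = 0
  c[8] = d·G[:,8] = (11001011111)·(00001000000) mod 2 = 0+0+0+0+1+0+0+0+0+0+0 mod 2 = 1
  c[9] = d·G[:,9] = (11001011111)·(00000100000) mod 2 = 0+0+0+0+0+0+0+0+0+0+0 mod 2 = 0
  c[10] = d·G[:,10] = (11001011111)·(00000010000) mod 2 = 0+0+0+0+0+0+1+0+0+0+0 mod 2 = 1
  c[11] = d·G[:,11] = (11001011111)·(00000001000) mod 2 = 0+0+0+0+0+0+0+1+0+0+0 mod 2 = 1
  c[12] = d·G[:,12] = (11001011111)·(00000000100) mod 2 = 0+0+0+0+0+0+0+0+1+0+0 mod 2 = 1
  c[13] = d·G[:,13] = (11001011111)·(00000000010) mod 2 = 0+0+0+0+0+0+0+0+0+1+0 mod 2 = 1
  c[14] = d·G[:,14] = (11001011111)·(00000000001) mod 2 = 0+0+0+0+0+0+0+0+0+0+1 mod 2 = 1
Codeword = 001110001011111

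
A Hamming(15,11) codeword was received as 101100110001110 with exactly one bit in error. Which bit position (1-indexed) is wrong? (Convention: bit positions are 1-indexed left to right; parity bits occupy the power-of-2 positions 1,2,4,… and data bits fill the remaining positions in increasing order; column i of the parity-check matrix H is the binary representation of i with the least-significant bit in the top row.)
Syndrome s = H · r^T (mod 2), r = 101100110001110:
  s[0] = (101010101010101)·(101100110001110) mod 2 = 1+0+1+0+0+0+1+0+0+0+0+0+1+0+0 mod 2 = 0
  s[1] = (011001100110011)·(101100110001110) mod 2 = 0+0+1+0+0+0+1+0+0+0+0+0+0+1+0 mod 2 = 1
  s[2] = (000111100001111)·(101100110001110) mod 2 = 0+0+0+1+0+0+1+0+0+0+0+1+1+1+0 mod 2 = 1
  s[3] = (000000011111111)·(101100110001110) mod 2 = 0+0+0+0+0+0+0+1+0+0+0+1+1+1+0 mod 2 = 0
Syndrome = 0110
Column i of H is the binary representation of i, so the syndrome is the binary index of the flipped bit.
Read s = 0110 with s[0] as LSB: 0·2^0 + 1·2^1 + 1·2^2 + 0·2^3 = 6.
Error is at bit position 6.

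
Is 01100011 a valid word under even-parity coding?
Sum of all bits: 0+1+1+0+0+0+1+1 = 4; 4 mod 2 = 0. Result is 0 → valid parity.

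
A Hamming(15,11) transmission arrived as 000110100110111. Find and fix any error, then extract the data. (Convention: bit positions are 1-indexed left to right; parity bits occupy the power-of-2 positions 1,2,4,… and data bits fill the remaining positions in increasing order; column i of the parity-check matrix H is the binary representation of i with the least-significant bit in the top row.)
Syndrome s = H · r^T (mod 2), r = 000110100110111:
  s[0] = (101010101010101)·(000110100110111) mod 2 = 0+0+0+0+1+0+1+0+0+0+1+0+1+0+1 mod 2 = 1
  s[1] = (011001100110011)·(000110100110111) mod 2 = 0+0+0+0+0+0+1+0+0+1+1+0+0+1+1 mod 2 = 1
  s[2] = (000111100001111)·(000110100110111) mod 2 = 0+0+0+1+1+0+1+0+0+0+0+0+1+1+1 mod 2 = 0
  s[3] = (000000011111111)·(000110100110111) mod 2 = 0+0+0+0+0+0+0+0+0+1+1+0+1+1+1 mod 2 = 1
Syndrome = 1101
Column 11 of H equals this syndrome → error at bit 11 (1-indexed).
Flip bit 11: 000110100110111 → 000110100100111
Extract data bits at positions {3,5,6,7,9,10,11,12,13,14,15}: 01010100111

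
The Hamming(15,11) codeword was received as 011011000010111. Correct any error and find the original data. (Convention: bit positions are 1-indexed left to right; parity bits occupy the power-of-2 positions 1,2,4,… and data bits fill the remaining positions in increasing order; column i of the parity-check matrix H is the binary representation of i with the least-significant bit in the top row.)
Syndrome s = H · r^T (mod 2), r = 011011000010111:
  s[0] = (101010101010101)·(011011000010111) mod 2 = 0+0+1+0+1+0+0+0+0+0+1+0+1+0+1 mod 2 = 1
  s[1] = (011001100110011)·(011011000010111) mod 2 = 0+1+1+0+0+1+0+0+0+0+1+0+0+1+1 mod 2 = 0
  s[2] = (000111100001111)·(011011000010111) mod 2 = 0+0+0+0+1+1+0+0+0+0+0+0+1+1+1 mod 2 = 1
  s[3] = (000000011111111)·(011011000010111) mod 2 = 0+0+0+0+0+0+0+0+0+0+1+0+1+1+1 mod 2 = 0
Syndrome = 1010
Column 5 of H equals this syndrome → error at bit 5 (1-indexed).
Flip bit 5: 011011000010111 → 011001000010111
Extract data bits at positions {3,5,6,7,9,10,11,12,13,14,15}: 10100010111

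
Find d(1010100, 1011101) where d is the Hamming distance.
XOR = 0001001, count of 1s = 2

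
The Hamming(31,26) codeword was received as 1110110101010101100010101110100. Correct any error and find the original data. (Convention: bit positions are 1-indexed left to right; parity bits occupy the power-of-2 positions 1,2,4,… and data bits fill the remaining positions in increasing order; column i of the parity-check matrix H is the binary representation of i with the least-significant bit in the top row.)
Syndrome s = H · r^T (mod 2), r = 1110110101010101100010101110100:
  s[0] = (1010101010101010101010101010101)·(1110110101010101100010101110100) mod 2 = 1+0+1+0+1+0+0+0+0+0+0+0+0+0+0+0+1+0+0+0+1+0+1+0+1+0+1+0+1+0+0 mod 2 = 1
  s[1] = (0110011001100110011001100110011)·(1110110101010101100010101110100) mod 2 = 0+1+1+0+0+1+0+0+0+1+0+0+0+1+0+0+0+0+0+0+0+0+1+0+0+1+1+0+0+0+0 mod 2 = 0
  s[2] = (0001111000011110000111100001111)·(1110110101010101100010101110100) mod 2 = 0+0+0+0+1+1+0+0+0+0+0+1+0+1+0+0+0+0+0+0+1+0+1+0+0+0+0+0+1+0+0 mod 2 = 1
  s[3] = (0000000111111110000000011111111)·(1110110101010101100010101110100) mod 2 = 0+0+0+0+0+0+0+1+0+1+0+1+0+1+0+0+0+0+0+0+0+0+0+0+1+1+1+0+1+0+0 mod 2 = 0
  s[4] = (0000000000000001111111111111111)·(1110110101010101100010101110100) mod 2 = 0+0+0+0+0+0+0+0+0+0+0+0+0+0+0+1+1+0+0+0+1+0+1+0+1+1+1+0+1+0+0 mod 2 = 0
Syndrome = 10100
Column 5 of H equals this syndrome → error at bit 5 (1-indexed).
Flip bit 5: 1110110101010101100010101110100 → 1110010101010101100010101110100
Extract data bits at positions {3,5,6,7,9,10,11,12,13,14,15,17,18,19,20,21,22,23,24,25,26,27,28,29,30,31}: 10100101010100010101110100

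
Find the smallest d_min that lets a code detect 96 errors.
Detecting e errors requires d_min ≥ e + 1 = 96 + 1 = 97.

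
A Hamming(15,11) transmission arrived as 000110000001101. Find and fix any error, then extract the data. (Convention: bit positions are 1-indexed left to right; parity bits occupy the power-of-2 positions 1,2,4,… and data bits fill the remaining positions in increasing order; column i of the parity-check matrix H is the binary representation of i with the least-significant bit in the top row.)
Syndrome s = H · r^T (mod 2), r = 000110000001101:
  s[0] = (101010101010101)·(000110000001101) mod 2 = 0+0+0+0+1+0+0+0+0+0+0+0+1+0+1 mod 2 = 1
  s[1] = (011001100110011)·(000110000001101) mod 2 = 0+0+0+0+0+0+0+0+0+0+0+0+0+0+1 mod 2 = 1
  s[2] = (000111100001111)·(000110000001101) mod 2 = 0+0+0+1+1+0+0+0+0+0+0+1+1+0+1 mod 2 = 1
  s[3] = (000000011111111)·(000110000001101) mod 2 = 0+0+0+0+0+0+0+0+0+0+0+1+1+0+1 mod 2 = 1
Syndrome = 1111
Column 15 of H equals this syndrome → error at bit 15 (1-indexed).
Flip bit 15: 000110000001101 → 000110000001100
Extract data bits at positions {3,5,6,7,9,10,11,12,13,14,15}: 01000001100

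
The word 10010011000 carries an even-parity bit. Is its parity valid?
Sum of all bits: 1+0+0+1+0+0+1+1+0+0+0 = 4; 4 mod 2 = 0. Result is 0 → valid parity.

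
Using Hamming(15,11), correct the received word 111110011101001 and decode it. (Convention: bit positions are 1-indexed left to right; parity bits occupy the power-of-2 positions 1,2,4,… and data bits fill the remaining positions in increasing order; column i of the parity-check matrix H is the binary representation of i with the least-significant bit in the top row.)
Syndrome s = H · r^T (mod 2), r = 111110011101001:
  s[0] = (101010101010101)·(111110011101001) mod 2 = 1+0+1+0+1+0+0+0+1+0+0+0+0+0+1 mod 2 = 1
  s[1] = (011001100110011)·(111110011101001) mod 2 = 0+1+1+0+0+0+0+0+0+1+0+0+0+0+1 mod 2 = 0
  s[2] = (000111100001111)·(111110011101001) mod 2 = 0+0+0+1+1+0+0+0+0+0+0+1+0+0+1 mod 2 = 0
  s[3] = (000000011111111)·(111110011101001) mod 2 = 0+0+0+0+0+0+0+1+1+1+0+1+0+0+1 mod 2 = 1
Syndrome = 1001
Column 9 of H equals this syndrome → error at bit 9 (1-indexed).
Flip bit 9: 111110011101001 → 111110010101001
Extract data bits at positions {3,5,6,7,9,10,11,12,13,14,15}: 11000101001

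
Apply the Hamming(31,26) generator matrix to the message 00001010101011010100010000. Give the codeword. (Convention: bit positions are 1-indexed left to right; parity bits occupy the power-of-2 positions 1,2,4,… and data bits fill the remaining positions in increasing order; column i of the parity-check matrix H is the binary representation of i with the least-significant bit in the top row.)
Codeword c = d · G (mod 2), d = 00001010101011010100010000:
  c[0] = d·G[:,0] = (00001010101011010100010000)·(11011010101101010101010101) mod 2 = 0+0+0+0+1+0+1+0+1+0+1+0+0+1+0+1+0+1+0+0+0+1+0+0+0+0 mod 2 = 0
  c[1] = d·G[:,1] = (00001010101011010100010000)·(10110110011011001100110011) mod 2 = 0+0+0+0+0+0+1+0+0+0+1+0+1+1+0+0+0+1+0+0+0+1+0+0+0+0 mod 2 = 0
  c[2] = d·G[:,2] = (00001010101011010100010000)·(10000000000000000000000000) mod 2 = 0+0+0+0+0+0+0+0+0+0+0+0+0+0+0+0+0+0+0+0+0+0+0+0+0+0 mod 2 = 0
  c[3] = d·G[:,3] = (00001010101011010100010000)·(01110001111000111100001111) mod 2 = 0+0+0+0+0+0+0+0+1+0+1+0+0+0+0+1+0+1+0+0+0+0+0+0+0+0 mod 2 = 0
  c[4] = d·G[:,4] = (00001010101011010100010000)·(01000000000000000000000000) mod 2 = 0+0+0+0+0+0+0+0+0+0+0+0+0+0+0+0+0+0+0+0+0+0+0+0+0+0 mod 2 = 0
  c[5] = d·G[:,5] = (00001010101011010100010000)·(00100000000000000000000000) mod 2 = 0+0+0+0+0+0+0+0+0+0+0+0+0+0+0+0+0+0+0+0+0+0+0+0+0+0 mod 2 = 0
  c[6] = d·G[:,6] = (00001010101011010100010000)·(00010000000000000000000000) mod 2 = 0+0+0+0+0+0+0+0+0+0+0+0+0+0+0+0+0+0+0+0+0+0+0+0+0+0 mod 2 = 0
  c[7] = d·G[:,7] = (00001010101011010100010000)·(00001111111000000011111111) mod 2 = 0+0+0+0+1+0+1+0+1+0+1+0+0+0+0+0+0+0+0+0+0+1+0+0+0+0 mod 2 = 1
  c[8] = d·G[:,8] = (00001010101011010100010000)·(00001000000000000000000000) mod 2 = 0+0+0+0+1+0+0+0+0+0+0+0+0+0+0+0+0+0+0+0+0+0+0+0+0+0 mod 2 = 1
  c[9] = d·G[:,9] = (00001010101011010100010000)·(00000100000000000000000000) mod 2 = 0+0+0+0+0+0+0+0+0+0+0+0+0+0+0+0+0+0+0+0+0+0+0+0+0+0 mod 2 = 0
  c[10] = d·G[:,10] = (00001010101011010100010000)·(00000010000000000000000000) mod 2 = 0+0+0+0+0+0+1+0+0+0+0+0+0+0+0+0+0+0+0+0+0+0+0+0+0+0 mod 2 = 1
  c[11] = d·G[:,11] = (00001010101011010100010000)·(00000001000000000000000000) mod 2 = 0+0+0+0+0+0+0+0+0+0+0+0+0+0+0+0+0+0+0+0+0+0+0+0+0+0 mod 2 = 0
  c[12] = d·G[:,12] = (00001010101011010100010000)·(00000000100000000000000000) mod 2 = 0+0+0+0+0+0+0+0+1+0+0+0+0+0+0+0+0+0+0+0+0+0+0+0+0+0 mod 2 = 1
  c[13] = d·G[:,13] = (00001010101011010100010000)·(00000000010000000000000000) mod 2 = 0+0+0+0+0+0+0+0+0+0+0+0+0+0+0+0+0+0+0+0+0+0+0+0+0+0 mod 2 = 0
  c[14] = d·G[:,14] = (00001010101011010100010000)·(00000000001000000000000000) mod 2 = 0+0+0+0+0+0+0+0+0+0+1+0+0+0+0+0+0+0+0+0+0+0+0+0+0+0 mod 2 = 1
  c[15] = d·G[:,15] = (00001010101011010100010000)·(00000000000111111111111111) mod 2 = 0+0+0+0+0+0+0+0+0+0+0+0+1+1+0+1+0+1+0+0+0+1+0+0+0+0 mod 2 = 1
  c[16] = d·G[:,16] = (00001010101011010100010000)·(00000000000100000000000000) mod 2 = 0+0+0+0+0+0+0+0+0+0+0+0+0+0+0+0+0+0+0+0+0+0+0+0+0+0 mod 2 = 0
  c[17] = d·G[:,17] = (00001010101011010100010000)·(00000000000010000000000000) mod 2 = 0+0+0+0+0+0+0+0+0+0+0+0+1+0+0+0+0+0+0+0+0+0+0+0+0+0 mod 2 = 1
  c[18] = d·G[:,18] = (00001010101011010100010000)·(00000000000001000000000000) mod 2 = 0+0+0+0+0+0+0+0+0+0+0+0+0+1+0+0+0+0+0+0+0+0+0+0+0+0 mod 2 = 1
  c[19] = d·G[:,19] = (00001010101011010100010000)·(00000000000000100000000000) mod 2 = 0+0+0+0+0+0+0+0+0+0+0+0+0+0+0+0+0+0+0+0+0+0+0+0+0+0 mod 2 = 0
  c[20] = d·G[:,20] = (00001010101011010100010000)·(00000000000000010000000000) mod 2 = 0+0+0+0+0+0+0+0+0+0+0+0+0+0+0+1+0+0+0+0+0+0+0+0+0+0 mod 2 = 1
  c[21] = d·G[:,21] = (00001010101011010100010000)·(00000000000000001000000000) mod 2 = 0+0+0+0+0+0+0+0+0+0+0+0+0+0+0+0+0+0+0+0+0+0+0+0+0+0 mod 2 = 0
  c[22] = d·G[:,22] = (00001010101011010100010000)·(00000000000000000100000000) mod 2 = 0+0+0+0+0+0+0+0+0+0+0+0+0+0+0+0+0+1+0+0+0+0+0+0+0+0 mod 2 = 1
  c[23] = d·G[:,23] = (00001010101011010100010000)·(00000000000000000010000000) mod 2 = 0+0+0+0+0+0+0+0+0+0+0+0+0+0+0+0+0+0+0+0+0+0+0+0+0+0 mod 2 = 0
  c[24] = d·G[:,24] = (00001010101011010100010000)·(00000000000000000001000000) mod 2 = 0+0+0+0+0+0+0+0+0+0+0+0+0+0+0+0+0+0+0+0+0+0+0+0+0+0 mod 2 = 0
  c[25] = d·G[:,25] = (00001010101011010100010000)·(00000000000000000000100000) mod 2 = 0+0+0+0+0+0+0+0+0+0+0+0+0+0+0+0+0+0+0+0+0+0+0+0+0+0 mod 2 = 0
  c[26] = d·G[:,26] = (00001010101011010100010000)·(00000000000000000000010000) mod 2 = 0+0+0+0+0+0+0+0+0+0+0+0+0+0+0+0+0+0+0+0+0+1+0+0+0+0 mod 2 = 1
  c[27] = d·G[:,27] = (00001010101011010100010000)·(00000000000000000000001000) mod 2 = 0+0+0+0+0+0+0+0+0+0+0+0+0+0+0+0+0+0+0+0+0+0+0+0+0+0 mod 2 = 0
  c[28] = d·G[:,28] = (00001010101011010100010000)·(00000000000000000000000100) mod 2 = 0+0+0+0+0+0+0+0+0+0+0+0+0+0+0+0+0+0+0+0+0+0+0+0+0+0 mod 2 = 0
  c[29] = d·G[:,29] = (00001010101011010100010000)·(00000000000000000000000010) mod 2 = 0+0+0+0+0+0+0+0+0+0+0+0+0+0+0+0+0+0+0+0+0+0+0+0+0+0 mod 2 = 0
  c[30] = d·G[:,30] = (00001010101011010100010000)·(00000000000000000000000001) mod 2 = 0+0+0+0+0+0+0+0+0+0+0+0+0+0+0+0+0+0+0+0+0+0+0+0+0+0 mod 2 = 0
Codeword = 0000000110101011011010100010000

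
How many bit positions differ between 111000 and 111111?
XOR = 000111, count of 1s = 3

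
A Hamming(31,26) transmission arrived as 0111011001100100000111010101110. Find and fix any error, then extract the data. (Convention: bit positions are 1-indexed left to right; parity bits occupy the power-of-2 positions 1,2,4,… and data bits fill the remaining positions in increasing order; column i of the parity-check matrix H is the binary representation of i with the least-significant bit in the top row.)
Syndrome s = H · r^T (mod 2), r = 0111011001100100000111010101110:
  s[0] = (1010101010101010101010101010101)·(0111011001100100000111010101110) mod 2 = 0+0+1+0+0+0+1+0+0+0+1+0+0+0+0+0+0+0+0+0+1+0+0+0+0+0+0+0+1+0+0 mod 2 = 1
  s[1] = (0110011001100110011001100110011)·(0111011001100100000111010101110) mod 2 = 0+1+1+0+0+1+1+0+0+1+1+0+0+1+0+0+0+0+0+0+0+1+0+0+0+1+0+0+0+1+0 mod 2 = 0
  s[2] = (0001111000011110000111100001111)·(0111011001100100000111010101110) mod 2 = 0+0+0+1+0+1+1+0+0+0+0+0+0+1+0+0+0+0+0+1+1+1+0+0+0+0+0+1+1+1+0 mod 2 = 0
  s[3] = (0000000111111110000000011111111)·(0111011001100100000111010101110) mod 2 = 0+0+0+0+0+0+0+0+0+1+1+0+0+1+0+0+0+0+0+0+0+0+0+1+0+1+0+1+1+1+0 mod 2 = 0
  s[4] = (0000000000000001111111111111111)·(0111011001100100000111010101110) mod 2 = 0+0+0+0+0+0+0+0+0+0+0+0+0+0+0+0+0+0+0+1+1+1+0+1+0+1+0+1+1+1+0 mod 2 = 0
Syndrome = 10000
Column 1 of H equals this syndrome → error at bit 1 (1-indexed).
Flip bit 1: 0111011001100100000111010101110 → 1111011001100100000111010101110
Extract data bits at positions {3,5,6,7,9,10,11,12,13,14,15,17,18,19,20,21,22,23,24,25,26,27,28,29,30,31}: 10110110010000111010101110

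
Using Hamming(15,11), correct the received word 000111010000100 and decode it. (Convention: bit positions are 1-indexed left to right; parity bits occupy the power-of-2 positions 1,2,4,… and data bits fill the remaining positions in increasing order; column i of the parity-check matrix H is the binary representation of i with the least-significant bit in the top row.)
Syndrome s = H · r^T (mod 2), r = 000111010000100:
  s[0] = (101010101010101)·(000111010000100) mod 2 = 0+0+0+0+1+0+0+0+0+0+0+0+1+0+0 mod 2 = 0
  s[1] = (011001100110011)·(000111010000100) mod 2 = 0+0+0+0+0+1+0+0+0+0+0+0+0+0+0 mod 2 = 1
  s[2] = (000111100001111)·(000111010000100) mod 2 = 0+0+0+1+1+1+0+0+0+0+0+0+1+0+0 mod 2 = 0
  s[3] = (000000011111111)·(000111010000100) mod 2 = 0+0+0+0+0+0+0+1+0+0+0+0+1+0+0 mod 2 = 0
Syndrome = 0100
Column 2 of H equals this syndrome → error at bit 2 (1-indexed).
Flip bit 2: 000111010000100 → 010111010000100
Extract data bits at positions {3,5,6,7,9,10,11,12,13,14,15}: 01100000100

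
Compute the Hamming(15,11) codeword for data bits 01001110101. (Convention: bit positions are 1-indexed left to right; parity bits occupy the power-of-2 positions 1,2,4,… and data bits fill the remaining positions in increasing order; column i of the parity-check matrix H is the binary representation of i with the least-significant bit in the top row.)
Codeword c = d · G (mod 2), d = 01001110101:
  c[0] = d·G[:,0] = (01001110101)·(11011010101) mod 2 = 0+1+0+0+1+0+1+0+1+0+1 mod 2 = 1
  c[1] = d·G[:,1] = (01001110101)·(10110110011) mod 2 = 0+0+0+0+0+1+1+0+0+0+1 mod 2 = 1
  c[2] = d·G[:,2] = (01001110101)·(10000000000) mod 2 = 0+0+0+0+0+0+0+0+0+0+0 mod 2 = 0
  c[3] = d·G[:,3] = (01001110101)·(01110001111) mod 2 = 0+1+0+0+0+0+0+0+1+0+1 mod 2 = 1
  c[4] = d·G[:,4] = (01001110101)·(01000000000) mod 2 = 0+1+0+0+0+0+0+0+0+0+0 mod 2 = 1
  c[5] = d·G[:,5] = (01001110101)·(00100000000) mod 2 = 0+0+0+0+0+0+0+0+0+0+0 mod 2 = 0
  c[6] = d·G[:,6] = (01001110101)·(00010000000) mod 2 = 0+0+0+0+0+0+0+0+0+0+0 mod 2 = 0
  c[7] = d·G[:,7] = (01001110101)·(00001111111) mod 2 = 0+0+0+0+1+1+1+0+1+0+1 mod 2 = 1
  c[8] = d·G[:,8] = (01001110101)·(00001000000) mod 2 = 0+0+0+0+1+0+0+0+0+0+0 mod 2 = 1
  c[9] = d·G[:,9] = (01001110101)·(00000100000) mod 2 = 0+0+0+0+0+1+0+0+0+0+0 mod 2 = 1
  c[10] = d·G[:,10] = (01001110101)·(00000010000) mod 2 = 0+0+0+0+0+0+1+0+0+0+0 mod 2 = 1
  c[11] = d·G[:,11] = (01001110101)·(00000001000) mod 2 = 0+0+0+0+0+0+0+0+0+0+0 mod 2 = 0
  c[12] = d·G[:,12] = (01001110101)·(00000000100) mod 2 = 0+0+0+0+0+0+0+0+1+0+0 mod 2 = 1
  c[13] = d·G[:,13] = (01001110101)·(00000000010) mod 2 = 0+0+0+0+0+0+0+0+0+0+0 mod 2 = 0
  c[14] = d·G[:,14] = (01001110101)·(00000000001) mod 2 = 0+0+0+0+0+0+0+0+0+0+1 mod 2 = 1
Codeword = 110110011110101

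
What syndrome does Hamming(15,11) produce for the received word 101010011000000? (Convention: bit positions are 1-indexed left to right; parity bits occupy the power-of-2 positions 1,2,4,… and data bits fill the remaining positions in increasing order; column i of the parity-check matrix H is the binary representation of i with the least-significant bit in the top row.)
Syndrome s = H · r^T (mod 2), r = 101010011000000:
  s[0] = (101010101010101)·(101010011000000) mod 2 = 1+0+1+0+1+0+0+0+1+0+0+0+0+0+0 mod 2 = 0
  s[1] = (011001100110011)·(101010011000000) mod 2 = 0+0+1+0+0+0+0+0+0+0+0+0+0+0+0 mod 2 = 1
  s[2] = (000111100001111)·(101010011000000) mod 2 = 0+0+0+0+1+0+0+0+0+0+0+0+0+0+0 mod 2 = 1
  s[3] = (000000011111111)·(101010011000000) mod 2 = 0+0+0+0+0+0+0+1+1+0+0+0+0+0+0 mod 2 = 0
Syndrome = 0110
Non-zero syndrome: error at position 6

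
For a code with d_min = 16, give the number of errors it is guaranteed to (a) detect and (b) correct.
(a) Detection requires d_min ≥ e+1, so e ≤ d_min − 1 = 15.
(b) Correction requires d_min ≥ 2t+1, so t ≤ ⌊(d_min − 1)/2⌋ = ⌊15/2⌋ = 7.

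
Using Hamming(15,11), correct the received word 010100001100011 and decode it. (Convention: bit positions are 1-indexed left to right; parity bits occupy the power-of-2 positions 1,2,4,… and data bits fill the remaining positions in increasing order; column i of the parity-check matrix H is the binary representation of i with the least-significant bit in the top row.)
Syndrome s = H · r^T (mod 2), r = 010100001100011:
  s[0] = (101010101010101)·(010100001100011) mod 2 = 0+0+0+0+0+0+0+0+1+0+0+0+0+0+1 mod 2 = 0
  s[1] = (011001100110011)·(010100001100011) mod 2 = 0+1+0+0+0+0+0+0+0+1+0+0+0+1+1 mod 2 = 0
  s[2] = (000111100001111)·(010100001100011) mod 2 = 0+0+0+1+0+0+0+0+0+0+0+0+0+1+1 mod 2 = 1
  s[3] = (000000011111111)·(010100001100011) mod 2 = 0+0+0+0+0+0+0+0+1+1+0+0+0+1+1 mod 2 = 0
Syndrome = 0010
Column 4 of H equals this syndrome → error at bit 4 (1-indexed).
Flip bit 4: 010100001100011 → 010000001100011
Extract data bits at positions {3,5,6,7,9,10,11,12,13,14,15}: 00001100011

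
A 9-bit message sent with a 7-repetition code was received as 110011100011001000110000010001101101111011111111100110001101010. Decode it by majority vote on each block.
Split into 7-bit blocks and majority-vote each:
  block 1 = 1100111: 5 ones, 2 zeros → 1
  block 2 = 0001100: 2 ones, 5 zeros → 0
  block 3 = 1000110: 3 ones, 4 zeros → 0
  block 4 = 0000100: 1 ones, 6 zeros → 0
  block 5 = 0110110: 4 ones, 3 zeros → 1
  block 6 = 1111011: 6 ones, 1 zeros → 1
  block 7 = 1111111: 7 ones, 0 zeros → 1
  block 8 = 0011000: 2 ones, 5 zeros → 0
  block 9 = 1101010: 4 ones, 3 zeros → 1
Decoded = 100011101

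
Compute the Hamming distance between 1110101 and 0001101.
XOR = 1111000, count of 1s = 4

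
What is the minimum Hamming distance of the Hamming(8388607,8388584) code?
d_min = 3 (every single-error-correcting Hamming code has d_min = 3).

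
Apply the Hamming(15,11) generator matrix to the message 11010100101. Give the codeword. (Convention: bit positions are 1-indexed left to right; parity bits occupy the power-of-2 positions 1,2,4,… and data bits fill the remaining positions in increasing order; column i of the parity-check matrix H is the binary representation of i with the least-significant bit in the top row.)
Codeword c = d · G (mod 2), d = 11010100101:
  c[0] = d·G[:,0] = (11010100101)·(11011010101) mod 2 = 1+1+0+1+0+0+0+0+1+0+1 mod 2 = 1
  c[1] = d·G[:,1] = (11010100101)·(10110110011) mod 2 = 1+0+0+1+0+1+0+0+0+0+1 mod 2 = 0
  c[2] = d·G[:,2] = (11010100101)·(10000000000) mod 2 = 1+0+0+0+0+0+0+0+0+0+0 mod 2 = 1
  c[3] = d·G[:,3] = (11010100101)·(01110001111) mod 2 = 0+1+0+1+0+0+0+0+1+0+1 mod 2 = 0
  c[4] = d·G[:,4] = (11010100101)·(01000000000) mod 2 = 0+1+0+0+0+0+0+0+0+0+0 mod 2 = 1
  c[5] = d·G[:,5] = (11010100101)·(00100000000) mod 2 = 0+0+0+0+0+0+0+0+0+0+0 mod 2 = 0
  c[6] = d·G[:,6] = (11010100101)·(00010000000) mod 2 = 0+0+0+1+0+0+0+0+0+0+0 mod 2 = 1
  c[7] = d·G[:,7] = (11010100101)·(00001111111) mod 2 = 0+0+0+0+0+1+0+0+1+0+1 mod 2 = 1
  c[8] = d·G[:,8] = (11010100101)·(00001000000) mod 2 = 0+0+0+0+0+0+0+0+0+0+0 mod 2 = 0
  c[9] = d·G[:,9] = (11010100101)·(00000100000) mod 2 = 0+0+0+0+0+1+0+0+0+0+0 mod 2 = 1
  c[10] = d·G[:,10] = (11010100101)·(00000010000) mod 2 = 0+0+0+0+0+0+0+0+0+0+0 mod 2 = 0
  c[11] = d·G[:,11] = (11010100101)·(00000001000) mod 2 = 0+0+0+0+0+0+0+0+0+0+0 mod 2 = 0
  c[12] = d·G[:,12] = (11010100101)·(00000000100) mod 2 = 0+0+0+0+0+0+0+0+1+0+0 mod 2 = 1
  c[13] = d·G[:,13] = (11010100101)·(00000000010) mod 2 = 0+0+0+0+0+0+0+0+0+0+0 mod 2 = 0
  c[14] = d·G[:,14] = (11010100101)·(00000000001) mod 2 = 0+0+0+0+0+0+0+0+0+0+1 mod 2 = 1
Codeword = 101010110100101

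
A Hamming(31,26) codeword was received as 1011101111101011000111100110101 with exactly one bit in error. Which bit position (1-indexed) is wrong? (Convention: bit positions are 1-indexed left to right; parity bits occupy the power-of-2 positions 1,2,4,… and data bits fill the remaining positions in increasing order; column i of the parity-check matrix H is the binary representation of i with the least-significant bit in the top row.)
Syndrome s = H · r^T (mod 2), r = 1011101111101011000111100110101:
  s[0] = (1010101010101010101010101010101)·(1011101111101011000111100110101) mod 2 = 1+0+1+0+1+0+1+0+1+0+1+0+1+0+1+0+0+0+0+0+1+0+1+0+0+0+1+0+1+0+1 mod 2 = 1
  s[1] = (0110011001100110011001100110011)·(1011101111101011000111100110101) mod 2 = 0+0+1+0+0+0+1+0+0+1+1+0+0+0+1+0+0+0+0+0+0+1+1+0+0+1+1+0+0+0+1 mod 2 = 0
  s[2] = (0001111000011110000111100001111)·(1011101111101011000111100110101) mod 2 = 0+0+0+1+1+0+1+0+0+0+0+0+1+0+1+0+0+0+0+1+1+1+1+0+0+0+0+0+1+0+1 mod 2 = 1
  s[3] = (0000000111111110000000011111111)·(1011101111101011000111100110101) mod 2 = 0+0+0+0+0+0+0+1+1+1+1+0+1+0+1+0+0+0+0+0+0+0+0+0+0+1+1+0+1+0+1 mod 2 = 0
  s[4] = (0000000000000001111111111111111)·(1011101111101011000111100110101) mod 2 = 0+0+0+0+0+0+0+0+0+0+0+0+0+0+0+1+0+0+0+1+1+1+1+0+0+1+1+0+1+0+1 mod 2 = 1
Syndrome = 10101
Column i of H is the binary representation of i, so the syndrome is the binary index of the flipped bit.
Read s = 10101 with s[0] as LSB: 1·2^0 + 0·2^1 + 1·2^2 + 0·2^3 + 1·2^4 = 21.
Error is at bit position 21.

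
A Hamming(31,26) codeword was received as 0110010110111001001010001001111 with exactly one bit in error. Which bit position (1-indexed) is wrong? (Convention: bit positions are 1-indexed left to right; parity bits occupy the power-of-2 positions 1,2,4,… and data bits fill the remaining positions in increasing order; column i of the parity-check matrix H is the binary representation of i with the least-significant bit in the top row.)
Syndrome s = H · r^T (mod 2), r = 0110010110111001001010001001111:
  s[0] = (1010101010101010101010101010101)·(0110010110111001001010001001111) mod 2 = 0+0+1+0+0+0+0+0+1+0+1+0+1+0+0+0+0+0+1+0+1+0+0+0+1+0+0+0+1+0+1 mod 2 = 1
  s[1] = (0110011001100110011001100110011)·(0110010110111001001010001001111) mod 2 = 0+1+1+0+0+1+0+0+0+0+1+0+0+0+0+0+0+0+1+0+0+0+0+0+0+0+0+0+0+1+1 mod 2 = 1
  s[2] = (0001111000011110000111100001111)·(0110010110111001001010001001111) mod 2 = 0+0+0+0+0+1+0+0+0+0+0+1+1+0+0+0+0+0+0+0+1+0+0+0+0+0+0+1+1+1+1 mod 2 = 0
  s[3] = (0000000111111110000000011111111)·(0110010110111001001010001001111) mod 2 = 0+0+0+0+0+0+0+1+1+0+1+1+1+0+0+0+0+0+0+0+0+0+0+0+1+0+0+1+1+1+1 mod 2 = 0
  s[4] = (0000000000000001111111111111111)·(0110010110111001001010001001111) mod 2 = 0+0+0+0+0+0+0+0+0+0+0+0+0+0+0+1+0+0+1+0+1+0+0+0+1+0+0+1+1+1+1 mod 2 = 0
Syndrome = 11000
Column i of H is the binary representation of i, so the syndrome is the binary index of the flipped bit.
Read s = 11000 with s[0] as LSB: 1·2^0 + 1·2^1 + 0·2^2 + 0·2^3 + 0·2^4 = 3.
Error is at bit position 3.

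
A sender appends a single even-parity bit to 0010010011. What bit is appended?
Sum of data bits: 0+0+1+0+0+1+0+0+1+1 = 4.
4 mod 2 = 0, so parity bit = 0.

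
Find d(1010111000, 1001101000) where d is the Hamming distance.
XOR = 0011010000, count of 1s = 3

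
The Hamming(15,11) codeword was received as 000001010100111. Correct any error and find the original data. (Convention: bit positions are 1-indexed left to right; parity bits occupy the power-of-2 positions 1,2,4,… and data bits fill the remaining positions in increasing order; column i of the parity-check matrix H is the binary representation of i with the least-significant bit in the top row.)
Syndrome s = H · r^T (mod 2), r = 000001010100111:
  s[0] = (101010101010101)·(000001010100111) mod 2 = 0+0+0+0+0+0+0+0+0+0+0+0+1+0+1 mod 2 = 0
  s[1] = (011001100110011)·(000001010100111) mod 2 = 0+0+0+0+0+1+0+0+0+1+0+0+0+1+1 mod 2 = 0
  s[2] = (000111100001111)·(000001010100111) mod 2 = 0+0+0+0+0+1+0+0+0+0+0+0+1+1+1 mod 2 = 0
  s[3] = (000000011111111)·(000001010100111) mod 2 = 0+0+0+0+0+0+0+1+0+1+0+0+1+1+1 mod 2 = 1
Syndrome = 0001
Column 8 of H equals this syndrome → error at bit 8 (1-indexed).
Flip bit 8: 000001010100111 → 000001000100111
Extract data bits at positions {3,5,6,7,9,10,11,12,13,14,15}: 00100100111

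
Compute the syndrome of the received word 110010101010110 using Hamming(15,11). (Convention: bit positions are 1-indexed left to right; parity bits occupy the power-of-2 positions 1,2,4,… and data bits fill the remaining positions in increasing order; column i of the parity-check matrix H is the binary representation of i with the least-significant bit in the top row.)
Syndrome s = H · r^T (mod 2), r = 110010101010110:
  s[0] = (101010101010101)·(110010101010110) mod 2 = 1+0+0+0+1+0+1+0+1+0+1+0+1+0+0 mod 2 = 0
  s[1] = (011001100110011)·(110010101010110) mod 2 = 0+1+0+0+0+0+1+0+0+0+1+0+0+1+0 mod 2 = 0
  s[2] = (000111100001111)·(110010101010110) mod 2 = 0+0+0+0+1+0+1+0+0+0+0+0+1+1+0 mod 2 = 0
  s[3] = (000000011111111)·(110010101010110) mod 2 = 0+0+0+0+0+0+0+0+1+0+1+0+1+1+0 mod 2 = 0
Syndrome = 0000
s = 0: no error detected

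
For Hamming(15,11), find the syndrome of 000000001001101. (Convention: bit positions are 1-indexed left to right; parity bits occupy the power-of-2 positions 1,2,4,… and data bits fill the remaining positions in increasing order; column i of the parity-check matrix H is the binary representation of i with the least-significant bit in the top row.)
Syndrome s = H · r^T (mod 2), r = 000000001001101:
  s[0] = (101010101010101)·(000000001001101) mod 2 = 0+0+0+0+0+0+0+0+1+0+0+0+1+0+1 mod 2 = 1
  s[1] = (011001100110011)·(000000001001101) mod 2 = 0+0+0+0+0+0+0+0+0+0+0+0+0+0+1 mod 2 = 1
  s[2] = (000111100001111)·(000000001001101) mod 2 = 0+0+0+0+0+0+0+0+0+0+0+1+1+0+1 mod 2 = 1
  s[3] = (000000011111111)·(000000001001101) mod 2 = 0+0+0+0+0+0+0+0+1+0+0+1+1+0+1 mod 2 = 0
Syndrome = 1110
Non-zero syndrome: error at position 7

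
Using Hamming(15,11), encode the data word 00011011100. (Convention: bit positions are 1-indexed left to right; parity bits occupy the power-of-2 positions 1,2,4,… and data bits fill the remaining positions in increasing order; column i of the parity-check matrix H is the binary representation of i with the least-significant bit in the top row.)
Codeword c = d · G (mod 2), d = 00011011100:
  c[0] = d·G[:,0] = (00011011100)·(11011010101) mod 2 = 0+0+0+1+1+0+1+0+1+0+0 mod 2 = 0
  c[1] = d·G[:,1] = (00011011100)·(10110110011) mod 2 = 0+0+0+1+0+0+1+0+0+0+0 mod 2 = 0
  c[2] = d·G[:,2] = (00011011100)·(10000000000) mod 2 = 0+0+0+0+0+0+0+0+0+0+0 mod 2 = 0
  c[3] = d·G[:,3] = (00011011100)·(01110001111) mod 2 = 0+0+0+1+0+0+0+1+1+0+0 mod 2 = 1
  c[4] = d·G[:,4] = (00011011100)·(01000000000) mod 2 = 0+0+0+0+0+0+0+0+0+0+0 mod 2 = 0
  c[5] = d·G[:,5] = (00011011100)·(00100000000) mod 2 = 0+0+0+0+0+0+0+0+0+0+0 mod 2 = 0
  c[6] = d·G[:,6] = (00011011100)·(00010000000) mod 2 = 0+0+0+1+0+0+0+0+0+0+0 mod 2 = 1
  c[7] = d·G[:,7] = (00011011100)·(00001111111) mod 2 = 0+0+0+0+1+0+1+1+1+0+0 mod 2 = 0
  c[8] = d·G[:,8] = (00011011100)·(00001000000) mod 2 = 0+0+0+0+1+0+0+0+0+0+0 mod 2 = 1
  c[9] = d·G[:,9] = (00011011100)·(00000100000) mod 2 = 0+0+0+0+0+0+0+0+0+0+0 mod 2 = 0
  c[10] = d·G[:,10] = (00011011100)·(00000010000) mod 2 = 0+0+0+0+0+0+1+0+0+0+0 mod 2 = 1
  c[11] = d·G[:,11] = (00011011100)·(00000001000) mod 2 = 0+0+0+0+0+0+0+1+0+0+0 mod 2 = 1
  c[12] = d·G[:,12] = (00011011100)·(00000000100) mod 2 = 0+0+0+0+0+0+0+0+1+0+0 mod 2 = 1
  c[13] = d·G[:,13] = (00011011100)·(00000000010) mod 2 = 0+0+0+0+0+0+0+0+0+0+0 mod 2 = 0
  c[14] = d·G[:,14] = (00011011100)·(00000000001) mod 2 = 0+0+0+0+0+0+0+0+0+0+0 mod 2 = 0
Codeword = 000100101011100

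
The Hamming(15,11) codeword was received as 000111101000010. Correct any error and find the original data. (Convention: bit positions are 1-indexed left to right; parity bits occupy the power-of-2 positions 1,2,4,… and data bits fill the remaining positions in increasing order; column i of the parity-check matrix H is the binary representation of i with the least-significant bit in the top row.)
Syndrome s = H · r^T (mod 2), r = 000111101000010:
  s[0] = (101010101010101)·(000111101000010) mod 2 = 0+0+0+0+1+0+1+0+1+0+0+0+0+0+0 mod 2 = 1
  s[1] = (011001100110011)·(000111101000010) mod 2 = 0+0+0+0+0+1+1+0+0+0+0+0+0+1+0 mod 2 = 1
  s[2] = (000111100001111)·(000111101000010) mod 2 = 0+0+0+1+1+1+1+0+0+0+0+0+0+1+0 mod 2 = 1
  s[3] = (000000011111111)·(000111101000010) mod 2 = 0+0+0+0+0+0+0+0+1+0+0+0+0+1+0 mod 2 = 0
Syndrome = 1110
Column 7 of H equals this syndrome → error at bit 7 (1-indexed).
Flip bit 7: 000111101000010 → 000111001000010
Extract data bits at positions {3,5,6,7,9,10,11,12,13,14,15}: 01101000010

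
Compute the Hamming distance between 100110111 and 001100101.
XOR = 101010010, count of 1s = 4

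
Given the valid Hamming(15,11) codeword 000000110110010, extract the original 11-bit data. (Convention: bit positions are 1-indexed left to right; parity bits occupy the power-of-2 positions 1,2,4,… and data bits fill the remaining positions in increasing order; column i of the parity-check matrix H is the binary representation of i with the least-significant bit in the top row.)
Parity bits occupy power-of-2 positions; data bits are at positions {3,5,6,7,9,10,11,12,13,14,15} (1-indexed).
Extract: c[3]=0 c[5]=0 c[6]=0 c[7]=1 c[9]=0 c[10]=1 c[11]=1 c[12]=0 c[13]=0 c[14]=1 c[15]=0
Data = 00010110010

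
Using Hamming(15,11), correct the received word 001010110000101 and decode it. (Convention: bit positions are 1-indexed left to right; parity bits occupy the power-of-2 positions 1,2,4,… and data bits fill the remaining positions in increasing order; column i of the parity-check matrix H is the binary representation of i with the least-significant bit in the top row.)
Syndrome s = H · r^T (mod 2), r = 001010110000101:
  s[0] = (101010101010101)·(001010110000101) mod 2 = 0+0+1+0+1+0+1+0+0+0+0+0+1+0+1 mod 2 = 1
  s[1] = (011001100110011)·(001010110000101) mod 2 = 0+0+1+0+0+0+1+0+0+0+0+0+0+0+1 mod 2 = 1
  s[2] = (000111100001111)·(001010110000101) mod 2 = 0+0+0+0+1+0+1+0+0+0+0+0+1+0+1 mod 2 = 0
  s[3] = (000000011111111)·(001010110000101) mod 2 = 0+0+0+0+0+0+0+1+0+0+0+0+1+0+1 mod 2 = 1
Syndrome = 1101
Column 11 of H equals this syndrome → error at bit 11 (1-indexed).
Flip bit 11: 001010110000101 → 001010110010101
Extract data bits at positions {3,5,6,7,9,10,11,12,13,14,15}: 11010010101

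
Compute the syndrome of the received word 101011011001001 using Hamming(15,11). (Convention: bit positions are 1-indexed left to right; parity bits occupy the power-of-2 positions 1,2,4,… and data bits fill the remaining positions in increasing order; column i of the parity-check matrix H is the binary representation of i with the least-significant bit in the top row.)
Syndrome s = H · r^T (mod 2), r = 101011011001001:
  s[0] = (101010101010101)·(101011011001001) mod 2 = 1+0+1+0+1+0+0+0+1+0+0+0+0+0+1 mod 2 = 1
  s[1] = (011001100110011)·(101011011001001) mod 2 = 0+0+1+0+0+1+0+0+0+0+0+0+0+0+1 mod 2 = 1
  s[2] = (000111100001111)·(101011011001001) mod 2 = 0+0+0+0+1+1+0+0+0+0+0+1+0+0+1 mod 2 = 0
  s[3] = (000000011111111)·(101011011001001) mod 2 = 0+0+0+0+0+0+0+1+1+0+0+1+0+0+1 mod 2 = 0
Syndrome = 1100
Non-zero syndrome: error at position 3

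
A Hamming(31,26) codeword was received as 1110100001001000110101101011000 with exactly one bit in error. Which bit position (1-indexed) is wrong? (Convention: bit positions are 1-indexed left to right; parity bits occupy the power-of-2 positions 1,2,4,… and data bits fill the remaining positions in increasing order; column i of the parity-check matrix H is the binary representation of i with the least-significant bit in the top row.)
Syndrome s = H · r^T (mod 2), r = 1110100001001000110101101011000:
  s[0] = (1010101010101010101010101010101)·(1110100001001000110101101011000) mod 2 = 1+0+1+0+1+0+0+0+0+0+0+0+1+0+0+0+1+0+0+0+0+0+1+0+1+0+1+0+0+0+0 mod 2 = 0
  s[1] = (0110011001100110011001100110011)·(1110100001001000110101101011000) mod 2 = 0+1+1+0+0+0+0+0+0+1+0+0+0+0+0+0+0+1+0+0+0+1+1+0+0+0+1+0+0+0+0 mod 2 = 1
  s[2] = (0001111000011110000111100001111)·(1110100001001000110101101011000) mod 2 = 0+0+0+0+1+0+0+0+0+0+0+0+1+0+0+0+0+0+0+1+0+1+1+0+0+0+0+1+0+0+0 mod 2 = 0
  s[3] = (0000000111111110000000011111111)·(1110100001001000110101101011000) mod 2 = 0+0+0+0+0+0+0+0+0+1+0+0+1+0+0+0+0+0+0+0+0+0+0+0+1+0+1+1+0+0+0 mod 2 = 1
  s[4] = (0000000000000001111111111111111)·(1110100001001000110101101011000) mod 2 = 0+0+0+0+0+0+0+0+0+0+0+0+0+0+0+0+1+1+0+1+0+1+1+0+1+0+1+1+0+0+0 mod 2 = 0
Syndrome = 01010
Column i of H is the binary representation of i, so the syndrome is the binary index of the flipped bit.
Read s = 01010 with s[0] as LSB: 0·2^0 + 1·2^1 + 0·2^2 + 1·2^3 + 0·2^4 = 10.
Error is at bit position 10.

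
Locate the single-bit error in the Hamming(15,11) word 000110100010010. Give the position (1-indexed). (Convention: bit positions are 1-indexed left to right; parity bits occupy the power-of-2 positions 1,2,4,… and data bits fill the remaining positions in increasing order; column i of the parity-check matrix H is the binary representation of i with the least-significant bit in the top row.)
Syndrome s = H · r^T (mod 2), r = 000110100010010:
  s[0] = (101010101010101)·(000110100010010) mod 2 = 0+0+0+0+1+0+1+0+0+0+1+0+0+0+0 mod 2 = 1
  s[1] = (011001100110011)·(000110100010010) mod 2 = 0+0+0+0+0+0+1+0+0+0+1+0+0+1+0 mod 2 = 1
  s[2] = (000111100001111)·(000110100010010) mod 2 = 0+0+0+1+1+0+1+0+0+0+0+0+0+1+0 mod 2 = 0
  s[3] = (000000011111111)·(000110100010010) mod 2 = 0+0+0+0+0+0+0+0+0+0+1+0+0+1+0 mod 2 = 0
Syndrome = 1100
Column i of H is the binary representation of i, so the syndrome is the binary index of the flipped bit.
Read s = 1100 with s[0] as LSB: 1·2^0 + 1·2^1 + 0·2^2 + 0·2^3 = 3.
Error is at bit position 3.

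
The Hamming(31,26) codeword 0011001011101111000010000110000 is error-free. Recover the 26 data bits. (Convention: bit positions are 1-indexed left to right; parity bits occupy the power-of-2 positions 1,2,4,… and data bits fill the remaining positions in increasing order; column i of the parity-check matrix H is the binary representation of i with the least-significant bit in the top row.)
Parity bits occupy power-of-2 positions; data bits are at positions {3,5,6,7,9,10,11,12,13,14,15,17,18,19,20,21,22,23,24,25,26,27,28,29,30,31} (1-indexed).
Extract: c[3]=1 c[5]=0 c[6]=0 c[7]=1 c[9]=1 c[10]=1 c[11]=1 c[12]=0 c[13]=1 c[14]=1 c[15]=1 c[17]=0 c[18]=0 c[19]=0 c[20]=0 c[21]=1 c[22]=0 c[23]=0 c[24]=0 c[25]=0 c[26]=1 c[27]=1 c[28]=0 c[29]=0 c[30]=0 c[31]=0
Data = 10011110111000010000110000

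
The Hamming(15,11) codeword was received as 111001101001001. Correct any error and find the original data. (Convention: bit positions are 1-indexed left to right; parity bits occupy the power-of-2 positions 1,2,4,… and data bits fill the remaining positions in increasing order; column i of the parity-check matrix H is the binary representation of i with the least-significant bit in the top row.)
Syndrome s = H · r^T (mod 2), r = 111001101001001:
  s[0] = (101010101010101)·(111001101001001) mod 2 = 1+0+1+0+0+0+1+0+1+0+0+0+0+0+1 mod 2 = 1
  s[1] = (011001100110011)·(111001101001001) mod 2 = 0+1+1+0+0+1+1+0+0+0+0+0+0+0+1 mod 2 = 1
  s[2] = (000111100001111)·(111001101001001) mod 2 = 0+0+0+0+0+1+1+0+0+0+0+1+0+0+1 mod 2 = 0
  s[3] = (000000011111111)·(111001101001001) mod 2 = 0+0+0+0+0+0+0+0+1+0+0+1+0+0+1 mod 2 = 1
Syndrome = 1101
Column 11 of H equals this syndrome → error at bit 11 (1-indexed).
Flip bit 11: 111001101001001 → 111001101011001
Extract data bits at positions {3,5,6,7,9,10,11,12,13,14,15}: 10111011001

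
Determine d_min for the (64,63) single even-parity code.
d_min = 2 (flipping one data bit also flips the parity bit, so the two closest codewords differ in exactly 2 positions).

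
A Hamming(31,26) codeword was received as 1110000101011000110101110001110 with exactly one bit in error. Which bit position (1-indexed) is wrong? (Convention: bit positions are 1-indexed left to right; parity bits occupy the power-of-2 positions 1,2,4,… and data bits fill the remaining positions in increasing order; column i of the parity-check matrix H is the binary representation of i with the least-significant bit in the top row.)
Syndrome s = H · r^T (mod 2), r = 1110000101011000110101110001110:
  s[0] = (1010101010101010101010101010101)·(1110000101011000110101110001110) mod 2 = 1+0+1+0+0+0+0+0+0+0+0+0+1+0+0+0+1+0+0+0+0+0+1+0+0+0+0+0+1+0+0 mod 2 = 0
  s[1] = (0110011001100110011001100110011)·(1110000101011000110101110001110) mod 2 = 0+1+1+0+0+0+0+0+0+1+0+0+0+0+0+0+0+1+0+0+0+1+1+0+0+0+0+0+0+1+0 mod 2 = 1
  s[2] = (0001111000011110000111100001111)·(1110000101011000110101110001110) mod 2 = 0+0+0+0+0+0+0+0+0+0+0+1+1+0+0+0+0+0+0+1+0+1+1+0+0+0+0+1+1+1+0 mod 2 = 0
  s[3] = (0000000111111110000000011111111)·(1110000101011000110101110001110) mod 2 = 0+0+0+0+0+0+0+1+0+1+0+1+1+0+0+0+0+0+0+0+0+0+0+1+0+0+0+1+1+1+0 mod 2 = 0
  s[4] = (0000000000000001111111111111111)·(1110000101011000110101110001110) mod 2 = 0+0+0+0+0+0+0+0+0+0+0+0+0+0+0+0+1+1+0+1+0+1+1+1+0+0+0+1+1+1+0 mod 2 = 1
Syndrome = 01001
Column i of H is the binary representation of i, so the syndrome is the binary index of the flipped bit.
Read s = 01001 with s[0] as LSB: 0·2^0 + 1·2^1 + 0·2^2 + 0·2^3 + 1·2^4 = 18.
Error is at bit position 18.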